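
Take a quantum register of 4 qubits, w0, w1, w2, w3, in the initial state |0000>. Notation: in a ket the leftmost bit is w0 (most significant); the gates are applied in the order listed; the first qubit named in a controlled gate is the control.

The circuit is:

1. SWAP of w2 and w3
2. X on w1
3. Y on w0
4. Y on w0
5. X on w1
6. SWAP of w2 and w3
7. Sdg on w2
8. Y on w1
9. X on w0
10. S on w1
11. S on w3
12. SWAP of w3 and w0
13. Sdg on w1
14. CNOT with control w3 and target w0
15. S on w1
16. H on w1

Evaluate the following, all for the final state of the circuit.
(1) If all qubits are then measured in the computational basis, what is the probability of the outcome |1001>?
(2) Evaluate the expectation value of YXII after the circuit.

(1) The probability of measuring |1001> is 1/2.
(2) The observable YXII averages to 0.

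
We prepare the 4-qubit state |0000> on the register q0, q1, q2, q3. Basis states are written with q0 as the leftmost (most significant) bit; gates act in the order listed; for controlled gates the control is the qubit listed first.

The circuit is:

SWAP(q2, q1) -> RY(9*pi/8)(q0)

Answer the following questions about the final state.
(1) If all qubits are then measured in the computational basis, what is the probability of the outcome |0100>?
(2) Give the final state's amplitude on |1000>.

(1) The probability of measuring |0100> is 0.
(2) The amplitude on |1000> is sin(7*pi/16).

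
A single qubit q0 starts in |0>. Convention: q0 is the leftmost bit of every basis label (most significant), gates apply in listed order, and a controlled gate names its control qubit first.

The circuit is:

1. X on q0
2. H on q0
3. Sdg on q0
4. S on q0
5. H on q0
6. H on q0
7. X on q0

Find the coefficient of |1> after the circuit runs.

|1> carries amplitude sqrt(2)/2 in the final state.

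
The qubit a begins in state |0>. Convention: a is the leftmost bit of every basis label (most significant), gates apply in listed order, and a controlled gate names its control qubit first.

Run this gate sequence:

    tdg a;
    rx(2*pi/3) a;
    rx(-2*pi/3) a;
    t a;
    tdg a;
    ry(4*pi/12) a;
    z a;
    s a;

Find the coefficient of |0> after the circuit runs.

The amplitude on |0> is sqrt(3)/2.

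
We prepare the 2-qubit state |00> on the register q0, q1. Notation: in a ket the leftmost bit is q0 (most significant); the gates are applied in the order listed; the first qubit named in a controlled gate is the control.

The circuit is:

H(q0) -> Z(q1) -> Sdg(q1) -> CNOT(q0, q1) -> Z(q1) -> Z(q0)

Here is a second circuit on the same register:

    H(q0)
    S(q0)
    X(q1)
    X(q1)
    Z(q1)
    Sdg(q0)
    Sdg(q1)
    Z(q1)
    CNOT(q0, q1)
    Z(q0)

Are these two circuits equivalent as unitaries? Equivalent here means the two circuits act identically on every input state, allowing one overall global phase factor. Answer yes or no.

No: there is an input state on which the two circuits produce genuinely different outputs (not merely differing by a phase).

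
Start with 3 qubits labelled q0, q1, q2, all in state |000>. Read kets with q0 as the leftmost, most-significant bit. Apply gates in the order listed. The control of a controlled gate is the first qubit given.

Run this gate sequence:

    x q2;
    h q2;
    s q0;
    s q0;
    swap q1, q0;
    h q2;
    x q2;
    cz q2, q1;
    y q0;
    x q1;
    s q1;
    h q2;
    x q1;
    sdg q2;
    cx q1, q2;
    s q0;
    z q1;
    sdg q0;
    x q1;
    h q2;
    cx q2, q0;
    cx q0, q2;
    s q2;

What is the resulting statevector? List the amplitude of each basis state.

The final amplitudes are 1/2 - I/2 on |011>, -1/2 - I/2 on |111>, and 0 on every other basis state.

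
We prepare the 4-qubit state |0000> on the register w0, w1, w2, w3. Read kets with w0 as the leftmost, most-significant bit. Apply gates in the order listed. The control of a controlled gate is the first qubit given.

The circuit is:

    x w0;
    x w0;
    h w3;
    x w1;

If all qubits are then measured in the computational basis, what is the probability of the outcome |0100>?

Outcome |0100> occurs with probability 1/2. Key observation: the block from step 1 through step 2 cancels to the identity and can be dropped.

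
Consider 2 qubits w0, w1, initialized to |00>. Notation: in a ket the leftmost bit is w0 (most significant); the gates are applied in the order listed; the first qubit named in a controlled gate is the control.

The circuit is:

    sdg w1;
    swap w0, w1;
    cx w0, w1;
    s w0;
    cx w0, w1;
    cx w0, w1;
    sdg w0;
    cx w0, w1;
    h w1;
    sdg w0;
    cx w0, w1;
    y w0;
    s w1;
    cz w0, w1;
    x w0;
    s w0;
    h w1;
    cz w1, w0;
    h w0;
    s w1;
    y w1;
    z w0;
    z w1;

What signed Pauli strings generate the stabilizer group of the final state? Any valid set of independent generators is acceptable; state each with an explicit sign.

The final state is stabilized by the group generated by -XI, -IX; other independent generating sets are equally valid. Key observation: gates 3-8 undo each other exactly, leaving only the rest of the circuit to track.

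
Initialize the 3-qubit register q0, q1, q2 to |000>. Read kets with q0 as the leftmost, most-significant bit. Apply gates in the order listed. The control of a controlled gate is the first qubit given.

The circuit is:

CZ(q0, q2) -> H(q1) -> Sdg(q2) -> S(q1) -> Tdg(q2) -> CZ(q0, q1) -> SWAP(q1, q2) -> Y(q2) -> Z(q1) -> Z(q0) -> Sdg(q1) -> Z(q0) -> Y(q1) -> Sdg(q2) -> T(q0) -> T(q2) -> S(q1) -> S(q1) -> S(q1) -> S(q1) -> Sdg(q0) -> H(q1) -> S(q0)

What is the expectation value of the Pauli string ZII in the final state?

The expectation value of ZII is 1.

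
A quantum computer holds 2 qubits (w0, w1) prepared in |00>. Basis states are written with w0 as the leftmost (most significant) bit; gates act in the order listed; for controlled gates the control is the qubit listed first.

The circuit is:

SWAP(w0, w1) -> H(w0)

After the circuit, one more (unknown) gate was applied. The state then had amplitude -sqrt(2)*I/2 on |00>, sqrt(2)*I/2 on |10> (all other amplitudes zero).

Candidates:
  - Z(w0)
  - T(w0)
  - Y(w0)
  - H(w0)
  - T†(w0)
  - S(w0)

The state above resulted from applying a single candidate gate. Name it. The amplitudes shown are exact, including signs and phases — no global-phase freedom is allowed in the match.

It was Y(w0) that produced the state shown.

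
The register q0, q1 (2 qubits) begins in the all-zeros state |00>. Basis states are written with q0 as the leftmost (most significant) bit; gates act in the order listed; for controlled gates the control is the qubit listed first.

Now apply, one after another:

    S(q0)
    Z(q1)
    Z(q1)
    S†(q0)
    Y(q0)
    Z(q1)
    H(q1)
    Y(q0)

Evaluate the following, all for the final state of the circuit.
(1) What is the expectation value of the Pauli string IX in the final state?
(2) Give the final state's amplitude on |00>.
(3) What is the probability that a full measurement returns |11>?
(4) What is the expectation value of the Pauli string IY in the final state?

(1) In the final state, IX has expectation 1. Key observation: the block from step 1 through step 4 cancels to the identity and can be dropped.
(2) The amplitude on |00> is sqrt(2)/2.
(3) Outcome |11> occurs with probability 0.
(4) In the final state, IY has expectation 0.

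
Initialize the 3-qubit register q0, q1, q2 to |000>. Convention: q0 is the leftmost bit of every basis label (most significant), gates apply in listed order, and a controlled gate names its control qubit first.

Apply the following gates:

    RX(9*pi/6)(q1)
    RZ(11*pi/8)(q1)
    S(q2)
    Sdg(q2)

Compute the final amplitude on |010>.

The amplitude on |010> is sqrt(2)*exp(3*I*pi/16)/2. Key observation: steps 3-4 multiply out to the identity, so the circuit reduces to the remaining gates.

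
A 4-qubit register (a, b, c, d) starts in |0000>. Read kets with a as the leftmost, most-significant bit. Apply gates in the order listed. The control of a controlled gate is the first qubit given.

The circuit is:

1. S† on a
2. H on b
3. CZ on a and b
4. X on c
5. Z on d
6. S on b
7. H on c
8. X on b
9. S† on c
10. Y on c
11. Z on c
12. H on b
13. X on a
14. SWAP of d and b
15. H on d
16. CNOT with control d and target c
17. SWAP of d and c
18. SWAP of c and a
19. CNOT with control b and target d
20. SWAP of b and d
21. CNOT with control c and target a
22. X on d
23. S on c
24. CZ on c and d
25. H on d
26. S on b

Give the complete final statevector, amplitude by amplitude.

The resulting statevector has amplitude 0 on |0000>, 0 on |0001>, -sqrt(2)/4 on |0010>, sqrt(2)/4 on |0011>, 0 on |0100>, 0 on |0101>, sqrt(2)/4 on |0110>, -sqrt(2)/4 on |0111>, 0 on |1000>, 0 on |1001>, sqrt(2)/4 on |1010>, -sqrt(2)/4 on |1011>, 0 on |1100>, 0 on |1101>, sqrt(2)/4 on |1110>, -sqrt(2)/4 on |1111>.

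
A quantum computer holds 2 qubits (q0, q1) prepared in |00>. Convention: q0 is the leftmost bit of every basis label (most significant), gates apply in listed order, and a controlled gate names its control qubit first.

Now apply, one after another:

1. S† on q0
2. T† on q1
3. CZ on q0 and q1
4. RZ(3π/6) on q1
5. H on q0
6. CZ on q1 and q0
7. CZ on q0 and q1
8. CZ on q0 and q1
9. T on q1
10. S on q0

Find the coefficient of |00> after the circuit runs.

|00> carries amplitude -sqrt(2)*exp(3*I*pi/4)/2 in the final state.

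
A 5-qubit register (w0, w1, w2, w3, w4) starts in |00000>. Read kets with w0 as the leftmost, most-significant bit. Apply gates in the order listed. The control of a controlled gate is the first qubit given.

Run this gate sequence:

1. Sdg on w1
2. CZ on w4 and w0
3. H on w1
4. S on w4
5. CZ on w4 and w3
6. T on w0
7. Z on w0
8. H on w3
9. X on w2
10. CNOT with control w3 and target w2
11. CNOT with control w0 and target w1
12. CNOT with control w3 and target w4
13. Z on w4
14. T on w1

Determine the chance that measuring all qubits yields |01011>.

Outcome |01011> occurs with probability 1/4.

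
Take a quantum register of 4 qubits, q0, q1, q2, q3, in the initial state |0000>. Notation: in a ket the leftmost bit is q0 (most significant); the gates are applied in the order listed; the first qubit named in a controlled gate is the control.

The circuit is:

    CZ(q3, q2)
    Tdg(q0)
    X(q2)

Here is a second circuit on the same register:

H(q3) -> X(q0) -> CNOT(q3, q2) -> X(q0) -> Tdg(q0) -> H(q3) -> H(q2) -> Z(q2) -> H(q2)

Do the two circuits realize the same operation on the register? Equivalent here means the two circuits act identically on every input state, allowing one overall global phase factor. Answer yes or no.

No, they are not equivalent — no single phase factor reconciles the two unitaries.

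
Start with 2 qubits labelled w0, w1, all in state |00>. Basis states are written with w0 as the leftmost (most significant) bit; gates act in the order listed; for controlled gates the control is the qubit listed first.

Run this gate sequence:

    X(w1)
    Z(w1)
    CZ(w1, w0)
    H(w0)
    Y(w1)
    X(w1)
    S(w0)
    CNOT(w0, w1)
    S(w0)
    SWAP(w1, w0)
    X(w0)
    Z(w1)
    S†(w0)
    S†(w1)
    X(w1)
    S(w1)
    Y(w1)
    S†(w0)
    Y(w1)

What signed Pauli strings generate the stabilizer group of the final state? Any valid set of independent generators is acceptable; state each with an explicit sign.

The final state is stabilized by the group generated by +XX, -ZZ; other independent generating sets are equally valid.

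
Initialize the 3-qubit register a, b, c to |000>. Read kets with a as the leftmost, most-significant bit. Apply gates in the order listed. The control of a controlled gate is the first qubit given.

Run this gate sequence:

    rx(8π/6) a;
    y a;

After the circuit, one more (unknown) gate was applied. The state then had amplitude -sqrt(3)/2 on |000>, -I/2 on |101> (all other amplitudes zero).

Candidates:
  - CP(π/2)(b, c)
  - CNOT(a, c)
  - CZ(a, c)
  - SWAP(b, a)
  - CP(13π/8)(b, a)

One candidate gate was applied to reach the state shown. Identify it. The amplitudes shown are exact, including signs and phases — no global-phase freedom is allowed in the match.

The unique candidate consistent with the amplitudes is CNOT(a, c).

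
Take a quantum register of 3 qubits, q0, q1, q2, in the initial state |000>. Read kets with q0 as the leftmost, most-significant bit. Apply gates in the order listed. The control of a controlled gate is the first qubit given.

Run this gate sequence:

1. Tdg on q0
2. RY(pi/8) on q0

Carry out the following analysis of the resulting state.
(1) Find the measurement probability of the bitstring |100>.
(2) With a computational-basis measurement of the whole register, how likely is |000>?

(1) A full measurement returns |100> with probability sin(pi/16)**2.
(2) Outcome |000> occurs with probability cos(pi/16)**2.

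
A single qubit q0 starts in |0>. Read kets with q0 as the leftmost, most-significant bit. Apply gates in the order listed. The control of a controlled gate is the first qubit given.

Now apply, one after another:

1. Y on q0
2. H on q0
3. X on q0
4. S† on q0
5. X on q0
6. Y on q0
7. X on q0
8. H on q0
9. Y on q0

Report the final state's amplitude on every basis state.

The final amplitudes are 1/2 - I/2 on |0>, -1/2 - I/2 on |1>.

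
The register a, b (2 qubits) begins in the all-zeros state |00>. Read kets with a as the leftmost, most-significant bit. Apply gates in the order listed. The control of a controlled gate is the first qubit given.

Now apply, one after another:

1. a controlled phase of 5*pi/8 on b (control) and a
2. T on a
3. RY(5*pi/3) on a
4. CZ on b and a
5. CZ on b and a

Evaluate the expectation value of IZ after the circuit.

The observable IZ averages to 1. Key observation: gates 4-5 undo each other exactly, leaving only the rest of the circuit to track.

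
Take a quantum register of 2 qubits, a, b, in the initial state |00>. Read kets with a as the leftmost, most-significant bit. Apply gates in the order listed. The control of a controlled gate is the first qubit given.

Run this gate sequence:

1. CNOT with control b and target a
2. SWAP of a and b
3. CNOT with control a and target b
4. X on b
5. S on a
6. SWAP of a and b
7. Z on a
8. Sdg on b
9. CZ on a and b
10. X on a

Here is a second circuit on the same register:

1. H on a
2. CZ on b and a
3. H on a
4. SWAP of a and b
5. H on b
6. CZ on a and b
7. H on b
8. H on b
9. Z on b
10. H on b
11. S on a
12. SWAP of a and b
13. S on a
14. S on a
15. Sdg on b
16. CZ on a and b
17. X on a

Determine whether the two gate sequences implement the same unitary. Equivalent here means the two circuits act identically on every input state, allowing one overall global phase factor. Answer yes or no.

Yes: on every input state the two circuits agree up to one overall phase factor.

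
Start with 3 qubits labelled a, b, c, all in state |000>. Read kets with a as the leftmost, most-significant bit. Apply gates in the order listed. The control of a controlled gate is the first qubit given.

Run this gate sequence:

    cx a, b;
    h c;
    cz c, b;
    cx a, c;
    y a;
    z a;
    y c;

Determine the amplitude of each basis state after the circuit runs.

After the circuit, the state carries amplitude -sqrt(2)/2 on |100>, sqrt(2)/2 on |101>, and 0 on every other basis state.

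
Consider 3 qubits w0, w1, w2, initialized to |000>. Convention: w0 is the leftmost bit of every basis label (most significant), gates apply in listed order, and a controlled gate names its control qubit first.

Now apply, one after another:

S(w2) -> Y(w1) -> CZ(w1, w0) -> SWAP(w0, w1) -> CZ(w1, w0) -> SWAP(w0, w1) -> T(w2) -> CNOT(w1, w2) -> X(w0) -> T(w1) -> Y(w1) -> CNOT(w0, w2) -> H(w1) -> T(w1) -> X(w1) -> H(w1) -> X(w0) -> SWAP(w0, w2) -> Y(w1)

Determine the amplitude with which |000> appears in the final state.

The final state's coefficient on |000> equals 1/2 + exp(3*I*pi/4)/2.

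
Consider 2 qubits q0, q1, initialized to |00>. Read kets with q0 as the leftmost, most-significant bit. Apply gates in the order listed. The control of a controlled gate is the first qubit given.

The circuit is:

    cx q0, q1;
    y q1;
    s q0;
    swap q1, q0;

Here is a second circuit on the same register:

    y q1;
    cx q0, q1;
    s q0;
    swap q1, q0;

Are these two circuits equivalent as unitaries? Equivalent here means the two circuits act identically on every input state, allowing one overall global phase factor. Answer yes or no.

No — the two circuits implement different unitaries, even allowing a global phase.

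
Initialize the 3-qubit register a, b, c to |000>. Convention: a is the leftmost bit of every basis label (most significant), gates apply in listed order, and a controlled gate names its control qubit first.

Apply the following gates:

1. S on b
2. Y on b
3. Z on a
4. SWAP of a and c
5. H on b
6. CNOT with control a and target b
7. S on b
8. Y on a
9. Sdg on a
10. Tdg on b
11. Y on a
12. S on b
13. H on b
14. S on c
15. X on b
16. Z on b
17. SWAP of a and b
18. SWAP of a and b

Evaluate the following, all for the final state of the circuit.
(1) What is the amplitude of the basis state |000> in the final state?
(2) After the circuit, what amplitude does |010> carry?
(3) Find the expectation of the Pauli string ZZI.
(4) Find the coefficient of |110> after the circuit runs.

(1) |000> carries amplitude 1/2 + exp(3*I*pi/4)/2 in the final state. Key observation: gates 17-18 undo each other exactly, leaving only the rest of the circuit to track.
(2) The amplitude on |010> is -1/2 + exp(3*I*pi/4)/2.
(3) In the final state, ZZI has expectation -sqrt(2)/2.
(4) The amplitude on |110> is 0.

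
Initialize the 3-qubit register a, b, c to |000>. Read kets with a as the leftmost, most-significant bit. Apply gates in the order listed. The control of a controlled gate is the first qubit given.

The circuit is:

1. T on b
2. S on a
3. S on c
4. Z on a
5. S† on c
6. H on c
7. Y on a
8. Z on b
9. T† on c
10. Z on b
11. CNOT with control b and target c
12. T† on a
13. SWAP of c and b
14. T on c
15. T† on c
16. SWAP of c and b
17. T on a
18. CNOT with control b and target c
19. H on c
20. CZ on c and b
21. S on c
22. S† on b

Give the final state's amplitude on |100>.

|100> carries amplitude exp(I*pi/4)/2 + I/2 in the final state. Key observation: the block from step 11 through step 18 cancels to the identity and can be dropped.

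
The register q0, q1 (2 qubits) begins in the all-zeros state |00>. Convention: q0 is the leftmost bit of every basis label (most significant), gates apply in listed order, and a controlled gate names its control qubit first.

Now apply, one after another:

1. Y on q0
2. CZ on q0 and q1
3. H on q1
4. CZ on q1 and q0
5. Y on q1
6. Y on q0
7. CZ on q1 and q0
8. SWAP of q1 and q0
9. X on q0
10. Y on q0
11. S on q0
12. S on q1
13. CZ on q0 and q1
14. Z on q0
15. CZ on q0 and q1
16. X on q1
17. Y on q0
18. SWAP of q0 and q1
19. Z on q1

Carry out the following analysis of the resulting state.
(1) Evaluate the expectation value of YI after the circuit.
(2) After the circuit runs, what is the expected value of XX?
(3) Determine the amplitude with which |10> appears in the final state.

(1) The expectation value of YI is 0.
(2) The expectation value of XX is 0.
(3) The final state's coefficient on |10> equals sqrt(2)/2.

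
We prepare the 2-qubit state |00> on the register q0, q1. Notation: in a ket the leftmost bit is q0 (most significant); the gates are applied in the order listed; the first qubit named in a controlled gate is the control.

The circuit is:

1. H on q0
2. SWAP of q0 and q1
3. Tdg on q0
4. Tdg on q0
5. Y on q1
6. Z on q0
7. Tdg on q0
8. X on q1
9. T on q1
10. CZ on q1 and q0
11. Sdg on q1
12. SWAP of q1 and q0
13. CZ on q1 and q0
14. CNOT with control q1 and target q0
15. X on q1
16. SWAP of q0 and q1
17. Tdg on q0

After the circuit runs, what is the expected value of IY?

In the final state, IY has expectation sqrt(2)/2.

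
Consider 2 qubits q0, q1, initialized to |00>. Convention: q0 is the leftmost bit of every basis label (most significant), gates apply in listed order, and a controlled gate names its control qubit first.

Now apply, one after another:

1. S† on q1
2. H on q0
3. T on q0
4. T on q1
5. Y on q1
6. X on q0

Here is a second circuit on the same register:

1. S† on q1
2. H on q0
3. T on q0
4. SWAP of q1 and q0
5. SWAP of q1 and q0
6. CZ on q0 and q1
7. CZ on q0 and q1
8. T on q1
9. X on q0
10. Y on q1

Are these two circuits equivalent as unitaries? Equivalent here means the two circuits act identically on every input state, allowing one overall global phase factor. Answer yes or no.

Yes — the two circuits implement the same unitary up to a global phase.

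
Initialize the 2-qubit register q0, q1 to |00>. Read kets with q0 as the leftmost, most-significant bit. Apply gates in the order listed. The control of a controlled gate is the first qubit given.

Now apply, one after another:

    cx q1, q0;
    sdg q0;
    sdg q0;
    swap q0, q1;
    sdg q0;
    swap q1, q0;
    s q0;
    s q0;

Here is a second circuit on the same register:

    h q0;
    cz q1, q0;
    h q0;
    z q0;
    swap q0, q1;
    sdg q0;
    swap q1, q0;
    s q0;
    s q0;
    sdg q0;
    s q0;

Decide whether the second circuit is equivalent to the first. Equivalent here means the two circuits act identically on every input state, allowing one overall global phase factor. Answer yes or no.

Yes: on every input state the two circuits agree up to one overall phase factor.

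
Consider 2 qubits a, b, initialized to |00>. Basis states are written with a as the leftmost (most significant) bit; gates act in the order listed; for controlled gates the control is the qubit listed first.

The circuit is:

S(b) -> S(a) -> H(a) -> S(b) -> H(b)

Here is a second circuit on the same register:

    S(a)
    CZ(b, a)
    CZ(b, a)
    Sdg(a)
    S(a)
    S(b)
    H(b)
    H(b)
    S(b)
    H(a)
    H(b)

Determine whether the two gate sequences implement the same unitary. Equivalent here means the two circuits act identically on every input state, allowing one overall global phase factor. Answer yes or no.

Yes, they are equivalent — the unitaries differ by at most a global phase.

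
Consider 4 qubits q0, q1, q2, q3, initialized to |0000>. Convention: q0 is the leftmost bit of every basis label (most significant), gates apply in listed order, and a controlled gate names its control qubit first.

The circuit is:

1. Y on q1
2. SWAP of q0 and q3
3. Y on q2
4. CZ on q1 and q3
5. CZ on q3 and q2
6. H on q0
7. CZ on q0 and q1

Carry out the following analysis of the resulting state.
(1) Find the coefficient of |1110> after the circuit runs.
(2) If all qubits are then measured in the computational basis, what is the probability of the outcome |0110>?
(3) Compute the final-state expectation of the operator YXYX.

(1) The amplitude on |1110> is sqrt(2)/2.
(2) Outcome |0110> occurs with probability 1/2.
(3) In the final state, YXYX has expectation 0.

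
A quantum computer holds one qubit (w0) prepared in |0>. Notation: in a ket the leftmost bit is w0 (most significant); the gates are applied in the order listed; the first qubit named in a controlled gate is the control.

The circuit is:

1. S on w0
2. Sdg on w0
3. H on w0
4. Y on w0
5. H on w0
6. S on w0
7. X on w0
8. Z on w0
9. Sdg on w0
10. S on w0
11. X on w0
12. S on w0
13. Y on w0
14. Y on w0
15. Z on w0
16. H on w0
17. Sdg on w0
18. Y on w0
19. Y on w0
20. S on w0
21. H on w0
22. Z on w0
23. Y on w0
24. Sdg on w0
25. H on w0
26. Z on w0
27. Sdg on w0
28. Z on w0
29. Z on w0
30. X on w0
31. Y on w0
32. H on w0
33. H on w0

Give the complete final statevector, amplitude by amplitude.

The final amplitudes are -sqrt(2)*I/2 on |0>, -sqrt(2)/2 on |1>. Key observation: gates 15-22 undo each other exactly, leaving only the rest of the circuit to track.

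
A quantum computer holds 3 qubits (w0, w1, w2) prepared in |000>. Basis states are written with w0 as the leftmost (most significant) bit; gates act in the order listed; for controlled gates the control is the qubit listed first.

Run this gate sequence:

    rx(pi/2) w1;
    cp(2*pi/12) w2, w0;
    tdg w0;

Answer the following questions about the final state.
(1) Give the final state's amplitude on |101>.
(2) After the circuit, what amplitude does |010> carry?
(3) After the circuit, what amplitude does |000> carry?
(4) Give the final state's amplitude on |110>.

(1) The amplitude on |101> is 0.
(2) The final state's coefficient on |010> equals -sqrt(2)*I/2.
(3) The amplitude on |000> is sqrt(2)/2.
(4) |110> carries amplitude 0 in the final state.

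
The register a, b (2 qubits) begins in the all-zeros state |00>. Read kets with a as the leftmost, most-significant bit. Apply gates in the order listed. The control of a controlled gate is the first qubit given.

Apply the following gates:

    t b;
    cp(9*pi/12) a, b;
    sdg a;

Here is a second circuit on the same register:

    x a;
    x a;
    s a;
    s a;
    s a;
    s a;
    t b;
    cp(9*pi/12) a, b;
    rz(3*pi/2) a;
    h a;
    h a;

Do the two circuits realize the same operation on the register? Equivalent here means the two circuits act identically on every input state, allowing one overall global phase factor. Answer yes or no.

Yes, they are equivalent — the unitaries differ by at most a global phase.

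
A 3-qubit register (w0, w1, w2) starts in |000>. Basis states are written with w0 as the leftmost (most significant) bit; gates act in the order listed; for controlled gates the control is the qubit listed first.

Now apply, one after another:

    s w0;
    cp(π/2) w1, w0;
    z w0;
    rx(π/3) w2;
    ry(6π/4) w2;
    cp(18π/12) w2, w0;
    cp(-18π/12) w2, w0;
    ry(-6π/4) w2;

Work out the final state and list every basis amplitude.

The final amplitudes are sqrt(3)/2 on |000>, -I/2 on |001>, and 0 on every other basis state.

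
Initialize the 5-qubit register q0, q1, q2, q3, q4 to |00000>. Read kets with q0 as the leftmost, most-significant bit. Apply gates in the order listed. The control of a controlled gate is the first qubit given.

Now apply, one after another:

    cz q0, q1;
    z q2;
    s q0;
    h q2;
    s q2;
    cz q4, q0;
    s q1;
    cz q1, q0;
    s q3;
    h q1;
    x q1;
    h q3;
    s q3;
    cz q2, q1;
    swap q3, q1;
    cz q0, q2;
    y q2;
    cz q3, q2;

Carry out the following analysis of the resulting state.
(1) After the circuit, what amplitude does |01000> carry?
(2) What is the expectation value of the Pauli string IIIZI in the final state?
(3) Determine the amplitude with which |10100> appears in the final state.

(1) The final state's coefficient on |01000> equals sqrt(2)*I/4.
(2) In the final state, IIIZI has expectation 0.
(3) The amplitude on |10100> is 0.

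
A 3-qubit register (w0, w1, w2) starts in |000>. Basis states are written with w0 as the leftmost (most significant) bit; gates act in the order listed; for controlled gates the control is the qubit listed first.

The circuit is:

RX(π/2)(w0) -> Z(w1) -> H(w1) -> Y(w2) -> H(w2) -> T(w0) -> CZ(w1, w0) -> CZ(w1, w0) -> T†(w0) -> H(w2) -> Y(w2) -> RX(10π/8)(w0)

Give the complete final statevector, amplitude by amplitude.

After the circuit, the state carries amplitude -sqrt(sqrt(2) + 2)/4 - sqrt(2 - sqrt(2))/4 on |000>, 0 on |001>, -sqrt(sqrt(2) + 2)/4 - sqrt(2 - sqrt(2))/4 on |010>, 0 on |011>, -I*sqrt(sqrt(2) + 2)/4 + I*sqrt(2 - sqrt(2))/4 on |100>, 0 on |101>, -I*sqrt(sqrt(2) + 2)/4 + I*sqrt(2 - sqrt(2))/4 on |110>, 0 on |111>. Key observation: gates 4-11 undo each other exactly, leaving only the rest of the circuit to track.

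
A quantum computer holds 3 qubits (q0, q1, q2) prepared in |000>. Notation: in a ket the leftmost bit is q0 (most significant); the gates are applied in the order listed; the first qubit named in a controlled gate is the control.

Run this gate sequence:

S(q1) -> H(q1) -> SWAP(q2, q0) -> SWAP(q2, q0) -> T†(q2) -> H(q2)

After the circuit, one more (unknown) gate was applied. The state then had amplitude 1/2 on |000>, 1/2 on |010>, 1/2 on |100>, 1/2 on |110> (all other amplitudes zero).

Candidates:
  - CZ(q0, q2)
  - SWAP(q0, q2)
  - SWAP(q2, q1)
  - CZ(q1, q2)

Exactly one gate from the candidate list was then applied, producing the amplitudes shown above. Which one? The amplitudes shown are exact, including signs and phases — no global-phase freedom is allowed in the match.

The unique candidate consistent with the amplitudes is SWAP(q0, q2). Key observation: the block from step 3 through step 4 cancels to the identity and can be dropped.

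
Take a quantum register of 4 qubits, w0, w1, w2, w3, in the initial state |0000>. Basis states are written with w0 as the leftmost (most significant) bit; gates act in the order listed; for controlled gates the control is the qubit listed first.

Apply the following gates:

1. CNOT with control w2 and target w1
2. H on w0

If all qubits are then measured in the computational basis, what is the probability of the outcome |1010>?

A full measurement returns |1010> with probability 0.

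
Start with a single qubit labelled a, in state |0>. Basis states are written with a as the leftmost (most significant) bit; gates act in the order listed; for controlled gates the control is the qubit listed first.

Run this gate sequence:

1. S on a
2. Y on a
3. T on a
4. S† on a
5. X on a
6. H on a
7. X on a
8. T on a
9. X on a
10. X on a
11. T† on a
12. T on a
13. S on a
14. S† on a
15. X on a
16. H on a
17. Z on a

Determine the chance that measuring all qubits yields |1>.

A full measurement returns |1> with probability 1/2 - sqrt(2)/4.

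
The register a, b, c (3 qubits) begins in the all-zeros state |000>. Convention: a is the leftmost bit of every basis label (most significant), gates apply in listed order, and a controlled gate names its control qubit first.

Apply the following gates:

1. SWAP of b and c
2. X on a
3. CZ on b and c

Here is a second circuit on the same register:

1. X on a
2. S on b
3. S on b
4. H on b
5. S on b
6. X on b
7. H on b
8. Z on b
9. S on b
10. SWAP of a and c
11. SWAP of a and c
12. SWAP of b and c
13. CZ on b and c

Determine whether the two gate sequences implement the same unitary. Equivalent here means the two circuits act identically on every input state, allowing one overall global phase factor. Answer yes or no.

No, they are not equivalent — no single phase factor reconciles the two unitaries.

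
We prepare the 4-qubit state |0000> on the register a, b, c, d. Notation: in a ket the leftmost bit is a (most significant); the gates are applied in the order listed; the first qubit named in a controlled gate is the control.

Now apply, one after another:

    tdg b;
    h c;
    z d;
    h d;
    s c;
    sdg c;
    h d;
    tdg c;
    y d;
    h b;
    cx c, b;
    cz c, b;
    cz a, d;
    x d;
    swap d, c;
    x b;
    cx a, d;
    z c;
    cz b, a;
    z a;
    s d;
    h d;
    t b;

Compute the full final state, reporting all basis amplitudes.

The final amplitudes are sqrt(2)*(-exp(3*I*pi/4) + I)/4 on |0000>, sqrt(2)*(exp(3*I*pi/4) + I)/4 on |0001>, sqrt(2)*(-1 + exp(3*I*pi/4))/4 on |0100>, sqrt(2)*(1 + exp(3*I*pi/4))/4 on |0101>, and 0 on every other basis state. Key observation: steps 4-7 multiply out to the identity, so the circuit reduces to the remaining gates.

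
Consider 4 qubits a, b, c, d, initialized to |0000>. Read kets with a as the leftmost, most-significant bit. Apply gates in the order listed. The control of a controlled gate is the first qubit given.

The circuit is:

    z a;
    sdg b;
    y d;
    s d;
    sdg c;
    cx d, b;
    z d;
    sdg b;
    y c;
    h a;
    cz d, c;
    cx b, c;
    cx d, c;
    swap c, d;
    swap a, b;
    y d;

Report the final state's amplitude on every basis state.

The final amplitudes are sqrt(2)*I/2 on |1010>, sqrt(2)*I/2 on |1110>, and 0 on every other basis state.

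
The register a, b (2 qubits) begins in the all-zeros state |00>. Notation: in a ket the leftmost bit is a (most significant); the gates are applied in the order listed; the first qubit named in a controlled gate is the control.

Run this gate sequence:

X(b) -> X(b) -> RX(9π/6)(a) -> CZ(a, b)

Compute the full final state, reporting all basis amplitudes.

The final amplitudes are -sqrt(2)/2 on |00>, 0 on |01>, -sqrt(2)*I/2 on |10>, 0 on |11>. Key observation: gates 1-2 undo each other exactly, leaving only the rest of the circuit to track.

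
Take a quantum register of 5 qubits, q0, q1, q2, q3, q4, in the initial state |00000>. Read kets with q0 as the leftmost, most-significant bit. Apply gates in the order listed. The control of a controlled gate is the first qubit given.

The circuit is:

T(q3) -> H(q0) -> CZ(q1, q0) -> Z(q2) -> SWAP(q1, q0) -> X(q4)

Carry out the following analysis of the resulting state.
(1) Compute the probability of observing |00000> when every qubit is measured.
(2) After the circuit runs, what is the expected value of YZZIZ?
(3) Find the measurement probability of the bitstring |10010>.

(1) Outcome |00000> occurs with probability 0.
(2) The expectation value of YZZIZ is 0.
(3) A full measurement returns |10010> with probability 0.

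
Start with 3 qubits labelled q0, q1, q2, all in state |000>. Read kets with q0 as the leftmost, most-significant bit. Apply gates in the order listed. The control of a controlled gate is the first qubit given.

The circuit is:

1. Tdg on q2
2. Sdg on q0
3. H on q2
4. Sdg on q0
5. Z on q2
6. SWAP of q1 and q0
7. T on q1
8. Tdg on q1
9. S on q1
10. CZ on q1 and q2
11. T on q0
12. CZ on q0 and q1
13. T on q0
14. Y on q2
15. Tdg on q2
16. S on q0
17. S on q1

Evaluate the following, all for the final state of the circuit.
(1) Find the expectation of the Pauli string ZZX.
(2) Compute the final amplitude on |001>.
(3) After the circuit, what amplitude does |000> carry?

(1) In the final state, ZZX has expectation sqrt(2)/2.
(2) The amplitude on |001> is sqrt(2)*exp(I*pi/4)/2.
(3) The final state's coefficient on |000> equals sqrt(2)*I/2.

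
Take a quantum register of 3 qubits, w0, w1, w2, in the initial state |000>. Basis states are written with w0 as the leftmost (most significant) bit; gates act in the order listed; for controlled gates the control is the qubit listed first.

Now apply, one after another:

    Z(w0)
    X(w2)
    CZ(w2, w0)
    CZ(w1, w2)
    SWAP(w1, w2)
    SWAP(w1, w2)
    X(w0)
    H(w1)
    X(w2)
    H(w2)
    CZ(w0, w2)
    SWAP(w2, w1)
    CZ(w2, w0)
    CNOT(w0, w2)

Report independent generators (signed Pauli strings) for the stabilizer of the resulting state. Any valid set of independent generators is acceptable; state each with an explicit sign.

The stabilizer group can be generated by -IXI, -IIX, -ZII, among other valid generating sets.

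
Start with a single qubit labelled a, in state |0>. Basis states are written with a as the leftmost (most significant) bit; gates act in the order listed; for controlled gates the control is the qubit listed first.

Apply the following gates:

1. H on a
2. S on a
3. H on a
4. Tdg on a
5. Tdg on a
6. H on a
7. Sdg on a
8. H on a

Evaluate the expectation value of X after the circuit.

The observable X averages to -1.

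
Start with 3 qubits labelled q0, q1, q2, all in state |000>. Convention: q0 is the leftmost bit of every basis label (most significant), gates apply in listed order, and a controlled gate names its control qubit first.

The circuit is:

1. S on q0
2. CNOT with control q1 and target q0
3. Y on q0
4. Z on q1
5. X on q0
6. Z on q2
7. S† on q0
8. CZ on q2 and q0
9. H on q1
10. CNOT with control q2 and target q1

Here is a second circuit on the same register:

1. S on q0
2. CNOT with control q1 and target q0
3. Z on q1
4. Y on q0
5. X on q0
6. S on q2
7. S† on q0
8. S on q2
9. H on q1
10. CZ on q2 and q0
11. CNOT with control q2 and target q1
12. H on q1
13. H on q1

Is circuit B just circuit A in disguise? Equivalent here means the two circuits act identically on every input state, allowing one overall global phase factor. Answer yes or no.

Yes — the two circuits implement the same unitary up to a global phase.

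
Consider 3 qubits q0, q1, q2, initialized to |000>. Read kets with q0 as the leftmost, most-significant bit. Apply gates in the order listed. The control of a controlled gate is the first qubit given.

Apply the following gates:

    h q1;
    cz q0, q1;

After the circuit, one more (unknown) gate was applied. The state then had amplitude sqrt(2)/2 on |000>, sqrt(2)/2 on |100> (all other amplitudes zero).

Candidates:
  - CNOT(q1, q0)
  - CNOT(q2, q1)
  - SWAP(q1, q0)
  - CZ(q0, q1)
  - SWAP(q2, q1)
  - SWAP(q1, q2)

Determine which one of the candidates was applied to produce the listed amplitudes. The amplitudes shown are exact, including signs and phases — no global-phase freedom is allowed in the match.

The unique candidate consistent with the amplitudes is SWAP(q1, q0).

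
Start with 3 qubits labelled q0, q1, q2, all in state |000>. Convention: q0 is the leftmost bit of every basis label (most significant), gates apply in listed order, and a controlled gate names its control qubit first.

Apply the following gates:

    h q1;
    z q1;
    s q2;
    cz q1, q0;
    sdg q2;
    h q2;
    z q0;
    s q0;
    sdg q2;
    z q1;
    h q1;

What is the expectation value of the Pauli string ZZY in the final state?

The expectation value of ZZY is -1.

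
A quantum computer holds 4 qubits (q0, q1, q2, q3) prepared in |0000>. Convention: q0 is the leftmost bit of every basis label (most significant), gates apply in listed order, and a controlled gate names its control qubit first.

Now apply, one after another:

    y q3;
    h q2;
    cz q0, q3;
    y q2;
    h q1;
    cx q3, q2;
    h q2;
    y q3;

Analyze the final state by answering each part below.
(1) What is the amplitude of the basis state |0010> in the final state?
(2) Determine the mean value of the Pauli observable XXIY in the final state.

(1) The final state's coefficient on |0010> equals sqrt(2)*I/2.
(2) The expectation value of XXIY is 0.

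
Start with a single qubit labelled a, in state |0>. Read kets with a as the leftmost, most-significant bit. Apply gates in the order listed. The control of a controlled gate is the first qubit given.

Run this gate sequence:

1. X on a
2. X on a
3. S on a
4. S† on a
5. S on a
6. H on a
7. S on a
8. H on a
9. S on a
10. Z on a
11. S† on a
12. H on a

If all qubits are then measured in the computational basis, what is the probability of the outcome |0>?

A full measurement returns |0> with probability 1/2. Key observation: the block from step 1 through step 2 cancels to the identity and can be dropped.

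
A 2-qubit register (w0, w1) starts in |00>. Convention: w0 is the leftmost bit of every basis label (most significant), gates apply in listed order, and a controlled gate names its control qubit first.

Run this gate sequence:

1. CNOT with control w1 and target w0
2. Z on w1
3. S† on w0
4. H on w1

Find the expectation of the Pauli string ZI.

In the final state, ZI has expectation 1.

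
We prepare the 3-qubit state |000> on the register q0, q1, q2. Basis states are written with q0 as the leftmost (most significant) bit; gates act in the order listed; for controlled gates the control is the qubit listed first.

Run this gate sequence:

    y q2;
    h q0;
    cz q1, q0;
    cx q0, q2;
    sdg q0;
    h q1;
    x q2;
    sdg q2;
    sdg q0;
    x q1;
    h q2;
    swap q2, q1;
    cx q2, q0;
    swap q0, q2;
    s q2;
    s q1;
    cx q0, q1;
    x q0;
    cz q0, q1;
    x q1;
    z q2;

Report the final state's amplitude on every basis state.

The final amplitudes are -sqrt(2)/4 on |000>, sqrt(2)/4 on |001>, sqrt(2)*I/4 on |010>, sqrt(2)*I/4 on |011>, sqrt(2)/4 on |100>, -sqrt(2)/4 on |101>, sqrt(2)*I/4 on |110>, sqrt(2)*I/4 on |111>.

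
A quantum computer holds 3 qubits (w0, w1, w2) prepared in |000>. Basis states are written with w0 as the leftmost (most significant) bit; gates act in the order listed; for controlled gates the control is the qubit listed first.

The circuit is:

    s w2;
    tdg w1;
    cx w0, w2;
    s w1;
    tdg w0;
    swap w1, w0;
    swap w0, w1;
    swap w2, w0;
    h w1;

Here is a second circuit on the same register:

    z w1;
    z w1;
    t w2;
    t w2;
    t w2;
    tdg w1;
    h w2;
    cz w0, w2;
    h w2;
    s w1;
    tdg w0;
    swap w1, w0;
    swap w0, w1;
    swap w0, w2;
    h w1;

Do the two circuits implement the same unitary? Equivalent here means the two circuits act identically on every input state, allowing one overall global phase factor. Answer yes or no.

No — the two circuits implement different unitaries, even allowing a global phase.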